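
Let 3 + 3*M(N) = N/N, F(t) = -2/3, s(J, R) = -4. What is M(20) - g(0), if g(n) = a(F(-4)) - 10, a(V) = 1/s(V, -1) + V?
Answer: 41/4 ≈ 10.250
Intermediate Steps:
F(t) = -2/3 (F(t) = -2*1/3 = -2/3)
a(V) = -1/4 + V (a(V) = 1/(-4) + V = -1/4 + V)
M(N) = -2/3 (M(N) = -1 + (N/N)/3 = -1 + (1/3)*1 = -1 + 1/3 = -2/3)
g(n) = -131/12 (g(n) = (-1/4 - 2/3) - 10 = -11/12 - 10 = -131/12)
M(20) - g(0) = -2/3 - 1*(-131/12) = -2/3 + 131/12 = 41/4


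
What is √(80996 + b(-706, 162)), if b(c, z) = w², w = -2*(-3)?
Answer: 2*√20258 ≈ 284.66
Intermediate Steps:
w = 6
b(c, z) = 36 (b(c, z) = 6² = 36)
√(80996 + b(-706, 162)) = √(80996 + 36) = √81032 = 2*√20258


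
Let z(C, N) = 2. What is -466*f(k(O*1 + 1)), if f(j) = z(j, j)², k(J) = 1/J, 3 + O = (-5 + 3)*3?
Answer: -1864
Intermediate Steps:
O = -9 (O = -3 + (-5 + 3)*3 = -3 - 2*3 = -3 - 6 = -9)
f(j) = 4 (f(j) = 2² = 4)
-466*f(k(O*1 + 1)) = -466*4 = -1864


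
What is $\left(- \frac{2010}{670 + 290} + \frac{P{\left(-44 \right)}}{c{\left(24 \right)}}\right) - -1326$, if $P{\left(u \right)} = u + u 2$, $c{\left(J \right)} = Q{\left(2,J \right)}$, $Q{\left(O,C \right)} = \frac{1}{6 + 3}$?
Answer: $\frac{4349}{32} \approx 135.91$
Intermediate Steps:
$Q{\left(O,C \right)} = \frac{1}{9}$
$c{\left(J \right)} = \frac{1}{9}$
$P{\left(u \right)} = 3 u$ ($P{\left(u \right)} = u + 2 u = 3 u$)
$\left(- \frac{2010}{670 + 290} + \frac{P{\left(-44 \right)}}{c{\left(24 \right)}}\right) - -1326 = \left(- \frac{2010}{670 + 290} + 3 \left(-44\right) \frac{1}{\frac{1}{9}}\right) - -1326 = \left(- \frac{2010}{960} - 1188\right) + \left(-946 + 2272\right) = \left(\left(-2010\right) \frac{1}{960} - 1188\right) + 1326 = \left(- \frac{67}{32} - 1188\right) + 1326 = - \frac{38083}{32} + 1326 = \frac{4349}{32}$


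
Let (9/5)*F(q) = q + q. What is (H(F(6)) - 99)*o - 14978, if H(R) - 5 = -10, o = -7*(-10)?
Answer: -22258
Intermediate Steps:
o = 70
F(q) = 10*q/9 (F(q) = 5*(q + q)/9 = 5*(2*q)/9 = 10*q/9)
H(R) = -5 (H(R) = 5 - 10 = -5)
(H(F(6)) - 99)*o - 14978 = (-5 - 99)*70 - 14978 = -104*70 - 14978 = -7280 - 14978 = -22258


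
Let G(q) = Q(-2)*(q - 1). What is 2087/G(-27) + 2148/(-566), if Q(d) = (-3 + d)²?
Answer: -1342421/198100 ≈ -6.7765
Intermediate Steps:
G(q) = -25 + 25*q (G(q) = (-3 - 2)²*(q - 1) = (-5)²*(-1 + q) = 25*(-1 + q) = -25 + 25*q)
2087/G(-27) + 2148/(-566) = 2087/(-25 + 25*(-27)) + 2148/(-566) = 2087/(-25 - 675) + 2148*(-1/566) = 2087/(-700) - 1074/283 = 2087*(-1/700) - 1074/283 = -2087/700 - 1074/283 = -1342421/198100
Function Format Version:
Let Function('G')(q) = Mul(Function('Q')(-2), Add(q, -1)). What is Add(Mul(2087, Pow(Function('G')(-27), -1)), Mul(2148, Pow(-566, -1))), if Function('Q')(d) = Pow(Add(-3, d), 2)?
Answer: Rational(-1342421, 198100) ≈ -6.7765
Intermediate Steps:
Function('G')(q) = Add(-25, Mul(25, q)) (Function('G')(q) = Mul(Pow(Add(-3, -2), 2), Add(q, -1)) = Mul(Pow(-5, 2), Add(-1, q)) = Mul(25, Add(-1, q)) = Add(-25, Mul(25, q)))
Add(Mul(2087, Pow(Function('G')(-27), -1)), Mul(2148, Pow(-566, -1))) = Add(Mul(2087, Pow(Add(-25, Mul(25, -27)), -1)), Mul(2148, Pow(-566, -1))) = Add(Mul(2087, Pow(Add(-25, -675), -1)), Mul(2148, Rational(-1, 566))) = Add(Mul(2087, Pow(-700, -1)), Rational(-1074, 283)) = Add(Mul(2087, Rational(-1, 700)), Rational(-1074, 283)) = Add(Rational(-2087, 700), Rational(-1074, 283)) = Rational(-1342421, 198100)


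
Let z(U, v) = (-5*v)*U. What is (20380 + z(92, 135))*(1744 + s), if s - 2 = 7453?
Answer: -383782280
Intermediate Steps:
s = 7455 (s = 2 + 7453 = 7455)
z(U, v) = -5*U*v
(20380 + z(92, 135))*(1744 + s) = (20380 - 5*92*135)*(1744 + 7455) = (20380 - 62100)*9199 = -41720*9199 = -383782280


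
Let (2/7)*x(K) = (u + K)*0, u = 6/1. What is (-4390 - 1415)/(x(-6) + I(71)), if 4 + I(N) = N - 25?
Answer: -1935/14 ≈ -138.21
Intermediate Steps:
u = 6 (u = 6*1 = 6)
x(K) = 0 (x(K) = 7*((6 + K)*0)/2 = (7/2)*0 = 0)
I(N) = -29 + N (I(N) = -4 + (N - 25) = -4 + (-25 + N) = -29 + N)
(-4390 - 1415)/(x(-6) + I(71)) = (-4390 - 1415)/(0 + (-29 + 71)) = -5805/(0 + 42) = -5805/42 = -5805*1/42 = -1935/14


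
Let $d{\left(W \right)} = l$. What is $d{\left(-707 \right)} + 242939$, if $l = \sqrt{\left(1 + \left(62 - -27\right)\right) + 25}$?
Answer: $242939 + \sqrt{115} \approx 2.4295 \cdot 10^{5}$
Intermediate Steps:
$l = \sqrt{115}$ ($l = \sqrt{\left(1 + \left(62 + 27\right)\right) + 25} = \sqrt{\left(1 + 89\right) + 25} = \sqrt{90 + 25} = \sqrt{115} \approx 10.724$)
$d{\left(W \right)} = \sqrt{115}$
$d{\left(-707 \right)} + 242939 = \sqrt{115} + 242939 = 242939 + \sqrt{115}$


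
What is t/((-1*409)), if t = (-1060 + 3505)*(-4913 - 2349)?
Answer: 17755590/409 ≈ 43412.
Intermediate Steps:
t = -17755590 (t = 2445*(-7262) = -17755590)
t/((-1*409)) = -17755590/((-1*409)) = -17755590/(-409) = -17755590*(-1/409) = 17755590/409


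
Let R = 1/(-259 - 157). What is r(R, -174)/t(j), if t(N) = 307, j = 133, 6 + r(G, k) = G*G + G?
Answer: -1038751/53128192 ≈ -0.019552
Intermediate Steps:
R = -1/416 (R = 1/(-416) = -1/416 ≈ -0.0024038)
r(G, k) = -6 + G + G² (r(G, k) = -6 + (G*G + G) = -6 + (G² + G) = -6 + (G + G²) = -6 + G + G²)
r(R, -174)/t(j) = (-6 - 1/416 + (-1/416)²)/307 = (-6 - 1/416 + 1/173056)*(1/307) = -1038751/173056*1/307 = -1038751/53128192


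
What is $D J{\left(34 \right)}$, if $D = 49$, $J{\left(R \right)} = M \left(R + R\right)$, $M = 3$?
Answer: $9996$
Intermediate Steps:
$J{\left(R \right)} = 6 R$ ($J{\left(R \right)} = 3 \left(R + R\right) = 3 \cdot 2 R = 6 R$)
$D J{\left(34 \right)} = 49 \cdot 6 \cdot 34 = 49 \cdot 204 = 9996$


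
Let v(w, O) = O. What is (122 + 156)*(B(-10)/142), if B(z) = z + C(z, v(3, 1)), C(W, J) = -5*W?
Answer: 5560/71 ≈ 78.310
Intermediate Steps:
B(z) = -4*z (B(z) = z - 5*z = -4*z)
(122 + 156)*(B(-10)/142) = (122 + 156)*(-4*(-10)/142) = 278*(40*(1/142)) = 278*(20/71) = 5560/71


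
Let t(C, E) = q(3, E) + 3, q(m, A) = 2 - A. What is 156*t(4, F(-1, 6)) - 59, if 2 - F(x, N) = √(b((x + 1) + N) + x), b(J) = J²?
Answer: 409 + 156*√35 ≈ 1331.9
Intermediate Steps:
F(x, N) = 2 - √(x + (1 + N + x)²) (F(x, N) = 2 - √(((x + 1) + N)² + x) = 2 - √(((1 + x) + N)² + x) = 2 - √((1 + N + x)² + x) = 2 - √(x + (1 + N + x)²))
t(C, E) = 5 - E (t(C, E) = (2 - E) + 3 = 5 - E)
156*t(4, F(-1, 6)) - 59 = 156*(5 - (2 - √(-1 + (1 + 6 - 1)²))) - 59 = 156*(5 - (2 - √(-1 + 6²))) - 59 = 156*(5 - (2 - √(-1 + 36))) - 59 = 156*(5 - (2 - √35)) - 59 = 156*(5 + (-2 + √35)) - 59 = 156*(3 + √35) - 59 = (468 + 156*√35) - 59 = 409 + 156*√35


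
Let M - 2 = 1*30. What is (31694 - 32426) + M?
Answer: -700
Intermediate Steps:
M = 32 (M = 2 + 1*30 = 2 + 30 = 32)
(31694 - 32426) + M = (31694 - 32426) + 32 = -732 + 32 = -700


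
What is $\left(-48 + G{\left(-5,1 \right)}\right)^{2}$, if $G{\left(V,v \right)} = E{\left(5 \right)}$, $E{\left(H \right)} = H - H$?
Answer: $2304$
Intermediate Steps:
$E{\left(H \right)} = 0$
$G{\left(V,v \right)} = 0$
$\left(-48 + G{\left(-5,1 \right)}\right)^{2} = \left(-48 + 0\right)^{2} = \left(-48\right)^{2} = 2304$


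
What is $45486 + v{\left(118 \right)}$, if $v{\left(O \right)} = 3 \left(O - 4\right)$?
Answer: $45828$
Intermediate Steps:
$v{\left(O \right)} = -12 + 3 O$ ($v{\left(O \right)} = 3 \left(-4 + O\right) = -12 + 3 O$)
$45486 + v{\left(118 \right)} = 45486 + \left(-12 + 3 \cdot 118\right) = 45486 + \left(-12 + 354\right) = 45486 + 342 = 45828$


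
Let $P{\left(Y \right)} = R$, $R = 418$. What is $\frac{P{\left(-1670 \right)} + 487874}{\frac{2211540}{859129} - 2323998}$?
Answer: $- \frac{69917636278}{332768644367} \approx -0.21011$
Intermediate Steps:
$P{\left(Y \right)} = 418$
$\frac{P{\left(-1670 \right)} + 487874}{\frac{2211540}{859129} - 2323998} = \frac{418 + 487874}{\frac{2211540}{859129} - 2323998} = \frac{488292}{2211540 \cdot \frac{1}{859129} - 2323998} = \frac{488292}{\frac{2211540}{859129} - 2323998} = \frac{488292}{- \frac{1996611866202}{859129}} = 488292 \left(- \frac{859129}{1996611866202}\right) = - \frac{69917636278}{332768644367}$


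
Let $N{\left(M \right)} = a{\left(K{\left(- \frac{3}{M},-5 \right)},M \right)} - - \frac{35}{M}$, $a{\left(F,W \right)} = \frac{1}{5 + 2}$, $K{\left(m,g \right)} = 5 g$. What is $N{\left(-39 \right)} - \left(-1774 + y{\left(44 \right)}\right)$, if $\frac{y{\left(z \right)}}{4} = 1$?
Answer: $\frac{483004}{273} \approx 1769.2$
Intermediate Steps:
$y{\left(z \right)} = 4$ ($y{\left(z \right)} = 4 \cdot 1 = 4$)
$a{\left(F,W \right)} = \frac{1}{7}$
$N{\left(M \right)} = \frac{1}{7} + \frac{35}{M}$ ($N{\left(M \right)} = \frac{1}{7} - - \frac{35}{M} = \frac{1}{7} + \frac{35}{M}$)
$N{\left(-39 \right)} - \left(-1774 + y{\left(44 \right)}\right) = \frac{245 - 39}{7 \left(-39\right)} + \left(1774 - 4\right) = \frac{1}{7} \left(- \frac{1}{39}\right) 206 + \left(1774 - 4\right) = - \frac{206}{273} + 1770 = \frac{483004}{273}$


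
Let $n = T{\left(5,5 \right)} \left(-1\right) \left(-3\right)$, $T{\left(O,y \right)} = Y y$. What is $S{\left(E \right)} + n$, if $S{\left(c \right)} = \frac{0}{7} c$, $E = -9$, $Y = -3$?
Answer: $-45$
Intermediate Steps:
$T{\left(O,y \right)} = - 3 y$
$S{\left(c \right)} = 0$ ($S{\left(c \right)} = 0 \cdot \frac{1}{7} c = 0 c = 0$)
$n = -45$ ($n = \left(-3\right) 5 \left(-1\right) \left(-3\right) = \left(-15\right) \left(-1\right) \left(-3\right) = 15 \left(-3\right) = -45$)
$S{\left(E \right)} + n = 0 - 45 = -45$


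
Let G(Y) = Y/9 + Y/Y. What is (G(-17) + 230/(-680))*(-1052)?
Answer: 197513/153 ≈ 1290.9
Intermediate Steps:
G(Y) = 1 + Y/9 (G(Y) = Y*(⅑) + 1 = Y/9 + 1 = 1 + Y/9)
(G(-17) + 230/(-680))*(-1052) = ((1 + (⅑)*(-17)) + 230/(-680))*(-1052) = ((1 - 17/9) + 230*(-1/680))*(-1052) = (-8/9 - 23/68)*(-1052) = -751/612*(-1052) = 197513/153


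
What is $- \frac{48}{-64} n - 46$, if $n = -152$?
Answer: $-160$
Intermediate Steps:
$- \frac{48}{-64} n - 46 = - \frac{48}{-64} \left(-152\right) - 46 = \left(-48\right) \left(- \frac{1}{64}\right) \left(-152\right) - 46 = \frac{3}{4} \left(-152\right) - 46 = -114 - 46 = -160$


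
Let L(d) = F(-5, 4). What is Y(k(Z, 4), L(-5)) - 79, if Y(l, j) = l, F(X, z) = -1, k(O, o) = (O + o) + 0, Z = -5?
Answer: -80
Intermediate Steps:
k(O, o) = O + o
L(d) = -1
Y(k(Z, 4), L(-5)) - 79 = (-5 + 4) - 79 = -1 - 79 = -80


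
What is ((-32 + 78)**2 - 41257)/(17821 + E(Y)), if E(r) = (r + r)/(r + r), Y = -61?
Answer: -39141/17822 ≈ -2.1962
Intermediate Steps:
E(r) = 1 (E(r) = (2*r)/((2*r)) = (2*r)*(1/(2*r)) = 1)
((-32 + 78)**2 - 41257)/(17821 + E(Y)) = ((-32 + 78)**2 - 41257)/(17821 + 1) = (46**2 - 41257)/17822 = (2116 - 41257)*(1/17822) = -39141*1/17822 = -39141/17822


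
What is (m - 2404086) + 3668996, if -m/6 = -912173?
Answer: 6737948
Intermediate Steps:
m = 5473038 (m = -6*(-912173) = 5473038)
(m - 2404086) + 3668996 = (5473038 - 2404086) + 3668996 = 3068952 + 3668996 = 6737948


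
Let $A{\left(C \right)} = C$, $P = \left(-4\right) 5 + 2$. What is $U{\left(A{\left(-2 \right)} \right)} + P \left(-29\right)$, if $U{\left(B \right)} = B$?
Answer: $520$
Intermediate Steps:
$P = -18$ ($P = -20 + 2 = -18$)
$U{\left(A{\left(-2 \right)} \right)} + P \left(-29\right) = -2 - -522 = -2 + 522 = 520$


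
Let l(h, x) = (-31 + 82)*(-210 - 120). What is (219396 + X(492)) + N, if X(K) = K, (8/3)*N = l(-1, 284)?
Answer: 854307/4 ≈ 2.1358e+5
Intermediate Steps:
l(h, x) = -16830 (l(h, x) = 51*(-330) = -16830)
N = -25245/4 (N = (3/8)*(-16830) = -25245/4 ≈ -6311.3)
(219396 + X(492)) + N = (219396 + 492) - 25245/4 = 219888 - 25245/4 = 854307/4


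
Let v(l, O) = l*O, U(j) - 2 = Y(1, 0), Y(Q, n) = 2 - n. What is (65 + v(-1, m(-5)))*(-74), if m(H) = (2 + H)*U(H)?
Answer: -5698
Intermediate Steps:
U(j) = 4 (U(j) = 2 + (2 - 1*0) = 2 + (2 + 0) = 2 + 2 = 4)
m(H) = 8 + 4*H (m(H) = (2 + H)*4 = 8 + 4*H)
v(l, O) = O*l
(65 + v(-1, m(-5)))*(-74) = (65 + (8 + 4*(-5))*(-1))*(-74) = (65 + (8 - 20)*(-1))*(-74) = (65 - 12*(-1))*(-74) = (65 + 12)*(-74) = 77*(-74) = -5698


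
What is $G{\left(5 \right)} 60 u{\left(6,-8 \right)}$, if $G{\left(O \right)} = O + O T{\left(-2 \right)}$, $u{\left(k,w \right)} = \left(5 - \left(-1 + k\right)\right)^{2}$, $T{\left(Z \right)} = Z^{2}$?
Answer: $0$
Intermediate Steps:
$u{\left(k,w \right)} = \left(6 - k\right)^{2}$
$G{\left(O \right)} = 5 O$ ($G{\left(O \right)} = O + O \left(-2\right)^{2} = O + O 4 = O + 4 O = 5 O$)
$G{\left(5 \right)} 60 u{\left(6,-8 \right)} = 5 \cdot 5 \cdot 60 \left(-6 + 6\right)^{2} = 25 \cdot 60 \cdot 0^{2} = 1500 \cdot 0 = 0$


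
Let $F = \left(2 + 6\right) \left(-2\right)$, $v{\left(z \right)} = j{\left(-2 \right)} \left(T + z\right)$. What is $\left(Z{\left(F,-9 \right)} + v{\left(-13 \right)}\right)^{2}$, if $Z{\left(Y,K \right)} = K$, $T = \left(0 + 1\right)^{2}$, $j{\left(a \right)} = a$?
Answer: $225$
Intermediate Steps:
$T = 1$ ($T = 1^{2} = 1$)
$v{\left(z \right)} = -2 - 2 z$ ($v{\left(z \right)} = - 2 \left(1 + z\right) = -2 - 2 z$)
$F = -16$ ($F = 8 \left(-2\right) = -16$)
$\left(Z{\left(F,-9 \right)} + v{\left(-13 \right)}\right)^{2} = \left(-9 - -24\right)^{2} = \left(-9 + \left(-2 + 26\right)\right)^{2} = \left(-9 + 24\right)^{2} = 15^{2} = 225$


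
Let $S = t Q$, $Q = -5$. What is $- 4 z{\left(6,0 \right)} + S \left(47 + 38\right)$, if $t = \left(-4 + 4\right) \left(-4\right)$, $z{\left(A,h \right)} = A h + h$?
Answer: $0$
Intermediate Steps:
$z{\left(A,h \right)} = h + A h$
$t = 0$ ($t = 0 \left(-4\right) = 0$)
$S = 0$ ($S = 0 \left(-5\right) = 0$)
$- 4 z{\left(6,0 \right)} + S \left(47 + 38\right) = - 4 \cdot 0 \left(1 + 6\right) + 0 \left(47 + 38\right) = - 4 \cdot 0 \cdot 7 + 0 \cdot 85 = \left(-4\right) 0 + 0 = 0 + 0 = 0$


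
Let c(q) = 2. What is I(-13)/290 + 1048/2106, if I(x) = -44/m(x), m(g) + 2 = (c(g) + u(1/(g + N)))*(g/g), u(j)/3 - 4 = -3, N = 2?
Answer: 68258/152685 ≈ 0.44705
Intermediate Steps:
u(j) = 3 (u(j) = 12 + 3*(-3) = 12 - 9 = 3)
m(g) = 3 (m(g) = -2 + (2 + 3)*(g/g) = -2 + 5*1 = -2 + 5 = 3)
I(x) = -44/3
I(-13)/290 + 1048/2106 = -44/3/290 + 1048/2106 = -44/3*1/290 + 1048*(1/2106) = -22/435 + 524/1053 = 68258/152685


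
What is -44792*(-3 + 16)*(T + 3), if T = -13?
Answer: 5822960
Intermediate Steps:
-44792*(-3 + 16)*(T + 3) = -44792*(-3 + 16)*(-13 + 3) = -582296*(-10) = -44792*(-130) = 5822960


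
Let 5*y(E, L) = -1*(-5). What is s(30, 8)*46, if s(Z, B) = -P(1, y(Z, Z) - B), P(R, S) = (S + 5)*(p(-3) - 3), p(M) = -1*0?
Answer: -276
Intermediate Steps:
y(E, L) = 1 (y(E, L) = (-1*(-5))/5 = (1/5)*5 = 1)
p(M) = 0
P(R, S) = -15 - 3*S (P(R, S) = (S + 5)*(0 - 3) = (5 + S)*(-3) = -15 - 3*S)
s(Z, B) = 18 - 3*B (s(Z, B) = -(-15 - 3*(1 - B)) = -(-15 + (-3 + 3*B)) = -(-18 + 3*B) = 18 - 3*B)
s(30, 8)*46 = (18 - 3*8)*46 = (18 - 24)*46 = -6*46 = -276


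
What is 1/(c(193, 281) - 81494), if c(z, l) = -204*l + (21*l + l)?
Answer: -1/132636 ≈ -7.5394e-6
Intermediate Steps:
c(z, l) = -182*l (c(z, l) = -204*l + 22*l = -182*l)
1/(c(193, 281) - 81494) = 1/(-182*281 - 81494) = 1/(-51142 - 81494) = 1/(-132636) = -1/132636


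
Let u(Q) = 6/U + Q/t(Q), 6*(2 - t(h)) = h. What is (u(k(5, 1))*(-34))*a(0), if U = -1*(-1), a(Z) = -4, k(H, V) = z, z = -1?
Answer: 9792/13 ≈ 753.23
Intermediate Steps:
k(H, V) = -1
t(h) = 2 - h/6
U = 1
u(Q) = 6 + Q/(2 - Q/6) (u(Q) = 6/1 + Q/(2 - Q/6) = 6*1 + Q/(2 - Q/6) = 6 + Q/(2 - Q/6))
(u(k(5, 1))*(-34))*a(0) = (-72/(-12 - 1)*(-34))*(-4) = (-72/(-13)*(-34))*(-4) = (-72*(-1/13)*(-34))*(-4) = ((72/13)*(-34))*(-4) = -2448/13*(-4) = 9792/13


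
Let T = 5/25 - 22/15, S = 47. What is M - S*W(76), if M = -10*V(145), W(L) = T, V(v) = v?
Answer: -20857/15 ≈ -1390.5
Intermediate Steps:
T = -19/15 (T = 5*(1/25) - 22*1/15 = ⅕ - 22/15 = -19/15 ≈ -1.2667)
W(L) = -19/15
M = -1450 (M = -10*145 = -1450)
M - S*W(76) = -1450 - 47*(-19)/15 = -1450 - 1*(-893/15) = -1450 + 893/15 = -20857/15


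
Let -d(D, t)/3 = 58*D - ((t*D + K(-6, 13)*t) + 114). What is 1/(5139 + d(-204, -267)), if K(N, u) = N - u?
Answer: 1/219600 ≈ 4.5537e-6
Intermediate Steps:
d(D, t) = 342 - 174*D - 57*t + 3*D*t (d(D, t) = -3*(58*D - ((t*D + (-6 - 1*13)*t) + 114)) = -3*(58*D - ((D*t + (-6 - 13)*t) + 114)) = -3*(58*D - ((D*t - 19*t) + 114)) = -3*(58*D - ((-19*t + D*t) + 114)) = -3*(58*D - (114 - 19*t + D*t)) = -3*(58*D + (-114 + 19*t - D*t)) = -3*(-114 + 19*t + 58*D - D*t) = 342 - 174*D - 57*t + 3*D*t)
1/(5139 + d(-204, -267)) = 1/(5139 + (342 - 174*(-204) - 57*(-267) + 3*(-204)*(-267))) = 1/(5139 + (342 + 35496 + 15219 + 163404)) = 1/(5139 + 214461) = 1/219600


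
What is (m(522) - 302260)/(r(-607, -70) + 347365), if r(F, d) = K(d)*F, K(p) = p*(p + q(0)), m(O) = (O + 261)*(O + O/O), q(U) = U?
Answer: -107249/2626935 ≈ -0.040827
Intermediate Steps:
m(O) = (1 + O)*(261 + O) (m(O) = (261 + O)*(O + 1) = (261 + O)*(1 + O) = (1 + O)*(261 + O))
K(p) = p**2 (K(p) = p*(p + 0) = p*p = p**2)
r(F, d) = F*d**2 (r(F, d) = d**2*F = F*d**2)
(m(522) - 302260)/(r(-607, -70) + 347365) = ((261 + 522**2 + 262*522) - 302260)/(-607*(-70)**2 + 347365) = ((261 + 272484 + 136764) - 302260)/(-607*4900 + 347365) = (409509 - 302260)/(-2974300 + 347365) = 107249/(-2626935) = 107249*(-1/2626935) = -107249/2626935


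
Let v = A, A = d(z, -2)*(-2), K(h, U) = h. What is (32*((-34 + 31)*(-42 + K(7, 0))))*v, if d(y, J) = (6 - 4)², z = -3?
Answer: -26880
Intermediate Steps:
d(y, J) = 4 (d(y, J) = 2² = 4)
A = -8 (A = 4*(-2) = -8)
v = -8
(32*((-34 + 31)*(-42 + K(7, 0))))*v = (32*((-34 + 31)*(-42 + 7)))*(-8) = (32*(-3*(-35)))*(-8) = (32*105)*(-8) = 3360*(-8) = -26880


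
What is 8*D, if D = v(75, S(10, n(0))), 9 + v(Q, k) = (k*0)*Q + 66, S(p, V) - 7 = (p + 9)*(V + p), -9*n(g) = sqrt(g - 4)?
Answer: 456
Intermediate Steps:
n(g) = -sqrt(-4 + g)/9 (n(g) = -sqrt(g - 4)/9 = -sqrt(-4 + g)/9)
S(p, V) = 7 + (9 + p)*(V + p) (S(p, V) = 7 + (p + 9)*(V + p) = 7 + (9 + p)*(V + p))
v(Q, k) = 57 (v(Q, k) = -9 + ((k*0)*Q + 66) = -9 + (0*Q + 66) = -9 + (0 + 66) = -9 + 66 = 57)
D = 57
8*D = 8*57 = 456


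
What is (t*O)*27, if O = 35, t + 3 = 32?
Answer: 27405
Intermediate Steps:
t = 29 (t = -3 + 32 = 29)
(t*O)*27 = (29*35)*27 = 1015*27 = 27405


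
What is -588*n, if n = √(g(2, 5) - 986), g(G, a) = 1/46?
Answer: -294*I*√2086330/23 ≈ -18463.0*I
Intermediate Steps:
g(G, a) = 1/46
n = I*√2086330/46 (n = √(1/46 - 986) = √(-45355/46) = I*√2086330/46 ≈ 31.4*I)
-588*n = -294*I*√2086330/23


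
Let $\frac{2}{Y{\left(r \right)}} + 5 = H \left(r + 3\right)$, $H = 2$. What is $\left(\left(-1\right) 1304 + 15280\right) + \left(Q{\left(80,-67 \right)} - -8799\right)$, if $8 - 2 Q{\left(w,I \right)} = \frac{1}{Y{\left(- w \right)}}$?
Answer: $\frac{91275}{4} \approx 22819.0$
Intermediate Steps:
$Y{\left(r \right)} = \frac{2}{1 + 2 r}$ ($Y{\left(r \right)} = \frac{2}{-5 + 2 \left(r + 3\right)} = \frac{2}{-5 + 2 \left(3 + r\right)} = \frac{2}{-5 + \left(6 + 2 r\right)} = \frac{2}{1 + 2 r}$)
$Q{\left(w,I \right)} = \frac{15}{4} + \frac{w}{2}$ ($Q{\left(w,I \right)} = 4 - \frac{1}{2 \frac{2}{1 + 2 \left(- w\right)}} = 4 - \frac{1}{2 \frac{2}{1 - 2 w}} = 4 - \frac{\frac{1}{2} - w}{2} = 4 + \left(- \frac{1}{4} + \frac{w}{2}\right) = \frac{15}{4} + \frac{w}{2}$)
$\left(\left(-1\right) 1304 + 15280\right) + \left(Q{\left(80,-67 \right)} - -8799\right) = \left(\left(-1\right) 1304 + 15280\right) + \left(\left(\frac{15}{4} + \frac{1}{2} \cdot 80\right) - -8799\right) = \left(-1304 + 15280\right) + \left(\left(\frac{15}{4} + 40\right) + 8799\right) = 13976 + \left(\frac{175}{4} + 8799\right) = 13976 + \frac{35371}{4} = \frac{91275}{4}$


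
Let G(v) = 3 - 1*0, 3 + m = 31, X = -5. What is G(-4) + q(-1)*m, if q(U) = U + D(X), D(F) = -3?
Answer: -109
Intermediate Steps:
m = 28 (m = -3 + 31 = 28)
G(v) = 3 (G(v) = 3 + 0 = 3)
q(U) = -3 + U (q(U) = U - 3 = -3 + U)
G(-4) + q(-1)*m = 3 + (-3 - 1)*28 = 3 - 4*28 = 3 - 112 = -109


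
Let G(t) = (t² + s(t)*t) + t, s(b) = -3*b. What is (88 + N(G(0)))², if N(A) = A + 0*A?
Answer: 7744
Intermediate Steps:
G(t) = t - 2*t² (G(t) = (t² + (-3*t)*t) + t = (t² - 3*t²) + t = -2*t² + t = t - 2*t²)
N(A) = A (N(A) = A + 0 = A)
(88 + N(G(0)))² = (88 + 0*(1 - 2*0))² = (88 + 0*(1 + 0))² = (88 + 0*1)² = (88 + 0)² = 88² = 7744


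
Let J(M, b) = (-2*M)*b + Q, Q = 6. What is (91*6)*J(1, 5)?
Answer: -2184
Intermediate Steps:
J(M, b) = 6 - 2*M*b (J(M, b) = (-2*M)*b + 6 = -2*M*b + 6 = 6 - 2*M*b)
(91*6)*J(1, 5) = (91*6)*(6 - 2*1*5) = 546*(6 - 10) = 546*(-4) = -2184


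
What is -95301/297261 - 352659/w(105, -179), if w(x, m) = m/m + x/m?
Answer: -2084988149455/2444146 ≈ -8.5305e+5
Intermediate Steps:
w(x, m) = 1 + x/m
-95301/297261 - 352659/w(105, -179) = -95301/297261 - 352659*(-179/(-179 + 105)) = -95301*1/297261 - 352659/((-1/179*(-74))) = -10589/33029 - 352659/74/179 = -10589/33029 - 352659*179/74 = -10589/33029 - 63125961/74 = -2084988149455/2444146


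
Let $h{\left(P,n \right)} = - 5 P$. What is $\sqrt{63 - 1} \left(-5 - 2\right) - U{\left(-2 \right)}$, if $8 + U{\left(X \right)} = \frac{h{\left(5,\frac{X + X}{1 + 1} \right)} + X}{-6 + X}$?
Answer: $\frac{37}{8} - 7 \sqrt{62} \approx -50.493$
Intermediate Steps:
$U{\left(X \right)} = -8 + \frac{-25 + X}{-6 + X}$ ($U{\left(X \right)} = -8 + \frac{\left(-5\right) 5 + X}{-6 + X} = -8 + \frac{-25 + X}{-6 + X}$)
$\sqrt{63 - 1} \left(-5 - 2\right) - U{\left(-2 \right)} = \sqrt{63 - 1} \left(-5 - 2\right) - \frac{23 - -14}{-6 - 2} = \sqrt{62} \left(-5 - 2\right) - \frac{23 + 14}{-8} = \sqrt{62} \left(-7\right) - \left(- \frac{1}{8}\right) 37 = - 7 \sqrt{62} - - \frac{37}{8} = - 7 \sqrt{62} + \frac{37}{8} = \frac{37}{8} - 7 \sqrt{62}$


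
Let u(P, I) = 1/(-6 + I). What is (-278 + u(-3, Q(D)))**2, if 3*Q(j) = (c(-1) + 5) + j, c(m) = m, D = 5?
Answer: 697225/9 ≈ 77470.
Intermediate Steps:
Q(j) = 4/3 + j/3 (Q(j) = ((-1 + 5) + j)/3 = (4 + j)/3 = 4/3 + j/3)
(-278 + u(-3, Q(D)))**2 = (-278 + 1/(-6 + (4/3 + (1/3)*5)))**2 = (-278 + 1/(-6 + (4/3 + 5/3)))**2 = (-278 + 1/(-6 + 3))**2 = (-278 + 1/(-3))**2 = (-278 - 1/3)**2 = (-835/3)**2 = 697225/9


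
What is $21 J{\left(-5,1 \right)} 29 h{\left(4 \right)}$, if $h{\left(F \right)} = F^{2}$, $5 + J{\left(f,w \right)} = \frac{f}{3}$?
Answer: $-64960$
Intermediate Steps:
$J{\left(f,w \right)} = -5 + \frac{f}{3}$
$21 J{\left(-5,1 \right)} 29 h{\left(4 \right)} = 21 \left(-5 + \frac{1}{3} \left(-5\right)\right) 29 \cdot 4^{2} = 21 \left(-5 - \frac{5}{3}\right) 29 \cdot 16 = 21 \left(- \frac{20}{3}\right) 29 \cdot 16 = \left(-140\right) 29 \cdot 16 = \left(-4060\right) 16 = -64960$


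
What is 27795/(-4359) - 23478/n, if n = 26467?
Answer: -39904327/5493793 ≈ -7.2635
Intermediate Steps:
27795/(-4359) - 23478/n = 27795/(-4359) - 23478/26467 = 27795*(-1/4359) - 23478*1/26467 = -9265/1453 - 3354/3781 = -39904327/5493793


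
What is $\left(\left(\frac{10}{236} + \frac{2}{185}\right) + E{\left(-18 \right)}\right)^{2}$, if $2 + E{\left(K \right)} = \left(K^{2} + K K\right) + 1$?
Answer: $\frac{199520455779241}{476548900} \approx 4.1868 \cdot 10^{5}$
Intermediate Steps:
$E{\left(K \right)} = -1 + 2 K^{2}$ ($E{\left(K \right)} = -2 + \left(\left(K^{2} + K K\right) + 1\right) = -2 + \left(\left(K^{2} + K^{2}\right) + 1\right) = -2 + \left(2 K^{2} + 1\right) = -2 + \left(1 + 2 K^{2}\right) = -1 + 2 K^{2}$)
$\left(\left(\frac{10}{236} + \frac{2}{185}\right) + E{\left(-18 \right)}\right)^{2} = \left(\left(\frac{10}{236} + \frac{2}{185}\right) - \left(1 - 2 \left(-18\right)^{2}\right)\right)^{2} = \left(\left(10 \cdot \frac{1}{236} + 2 \cdot \frac{1}{185}\right) + \left(-1 + 2 \cdot 324\right)\right)^{2} = \left(\left(\frac{5}{118} + \frac{2}{185}\right) + \left(-1 + 648\right)\right)^{2} = \left(\frac{1161}{21830} + 647\right)^{2} = \left(\frac{14125171}{21830}\right)^{2} = \frac{199520455779241}{476548900}$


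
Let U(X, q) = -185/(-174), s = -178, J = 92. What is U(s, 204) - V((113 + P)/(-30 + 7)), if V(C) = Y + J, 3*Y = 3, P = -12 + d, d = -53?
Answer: -15997/174 ≈ -91.937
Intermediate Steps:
P = -65 (P = -12 - 53 = -65)
Y = 1 (Y = (⅓)*3 = 1)
U(X, q) = 185/174 (U(X, q) = -185*(-1/174) = 185/174)
V(C) = 93 (V(C) = 1 + 92 = 93)
U(s, 204) - V((113 + P)/(-30 + 7)) = 185/174 - 1*93 = 185/174 - 93 = -15997/174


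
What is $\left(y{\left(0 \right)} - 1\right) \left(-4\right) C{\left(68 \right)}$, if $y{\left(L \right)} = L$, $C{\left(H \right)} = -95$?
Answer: $-380$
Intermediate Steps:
$\left(y{\left(0 \right)} - 1\right) \left(-4\right) C{\left(68 \right)} = \left(0 - 1\right) \left(-4\right) \left(-95\right) = \left(-1\right) \left(-4\right) \left(-95\right) = 4 \left(-95\right) = -380$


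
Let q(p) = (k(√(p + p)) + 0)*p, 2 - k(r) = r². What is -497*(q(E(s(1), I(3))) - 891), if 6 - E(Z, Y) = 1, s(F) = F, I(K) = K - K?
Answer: 462707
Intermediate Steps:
I(K) = 0
E(Z, Y) = 5 (E(Z, Y) = 6 - 1*1 = 6 - 1 = 5)
k(r) = 2 - r²
q(p) = p*(2 - 2*p) (q(p) = ((2 - (√(p + p))²) + 0)*p = ((2 - (√(2*p))²) + 0)*p = ((2 - (√2*√p)²) + 0)*p = ((2 - 2*p) + 0)*p = (2 - 2*p)*p = p*(2 - 2*p))
-497*(q(E(s(1), I(3))) - 891) = -497*(2*5*(1 - 1*5) - 891) = -497*(2*5*(1 - 5) - 891) = -497*(2*5*(-4) - 891) = -497*(-40 - 891) = -497*(-931) = 462707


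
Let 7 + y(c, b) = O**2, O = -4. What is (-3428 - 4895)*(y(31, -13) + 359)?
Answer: -3062864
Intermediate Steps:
y(c, b) = 9 (y(c, b) = -7 + (-4)**2 = -7 + 16 = 9)
(-3428 - 4895)*(y(31, -13) + 359) = (-3428 - 4895)*(9 + 359) = -8323*368 = -3062864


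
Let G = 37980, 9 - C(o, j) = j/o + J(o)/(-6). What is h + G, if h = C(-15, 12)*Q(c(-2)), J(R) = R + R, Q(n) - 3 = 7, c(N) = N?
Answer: 38028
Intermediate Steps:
Q(n) = 10 (Q(n) = 3 + 7 = 10)
J(R) = 2*R
C(o, j) = 9 + o/3 - j/o (C(o, j) = 9 - (j/o + (2*o)/(-6)) = 9 - (j/o + (2*o)*(-⅙)) = 9 - (j/o - o/3) = 9 - (-o/3 + j/o) = 9 + (o/3 - j/o) = 9 + o/3 - j/o)
h = 48 (h = (9 + (⅓)*(-15) - 1*12/(-15))*10 = (9 - 5 - 1*12*(-1/15))*10 = (9 - 5 + ⅘)*10 = (24/5)*10 = 48)
h + G = 48 + 37980 = 38028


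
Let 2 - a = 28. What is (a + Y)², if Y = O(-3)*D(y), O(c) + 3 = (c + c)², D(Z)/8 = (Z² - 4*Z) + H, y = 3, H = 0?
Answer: 669124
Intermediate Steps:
a = -26 (a = 2 - 1*28 = 2 - 28 = -26)
D(Z) = -32*Z + 8*Z² (D(Z) = 8*((Z² - 4*Z) + 0) = 8*(Z² - 4*Z) = -32*Z + 8*Z²)
O(c) = -3 + 4*c² (O(c) = -3 + (c + c)² = -3 + (2*c)² = -3 + 4*c²)
Y = -792 (Y = (-3 + 4*(-3)²)*(8*3*(-4 + 3)) = (-3 + 4*9)*(8*3*(-1)) = (-3 + 36)*(-24) = 33*(-24) = -792)
(a + Y)² = (-26 - 792)² = (-818)² = 669124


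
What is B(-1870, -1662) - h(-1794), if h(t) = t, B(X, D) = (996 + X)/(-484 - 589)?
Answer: 1925836/1073 ≈ 1794.8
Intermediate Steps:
B(X, D) = -996/1073 - X/1073 (B(X, D) = (996 + X)/(-1073) = (996 + X)*(-1/1073) = -996/1073 - X/1073)
B(-1870, -1662) - h(-1794) = (-996/1073 - 1/1073*(-1870)) - 1*(-1794) = (-996/1073 + 1870/1073) + 1794 = 874/1073 + 1794 = 1925836/1073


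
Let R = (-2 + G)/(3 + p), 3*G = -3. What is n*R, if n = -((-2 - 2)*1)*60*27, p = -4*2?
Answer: 3888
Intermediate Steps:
G = -1 (G = (⅓)*(-3) = -1)
p = -8
n = 6480 (n = --4*1*60*27 = -(-4*60)*27 = -(-240)*27 = -1*(-6480) = 6480)
R = ⅗ (R = (-2 - 1)/(3 - 8) = -3/(-5) = -3*(-⅕) = ⅗ ≈ 0.60000)
n*R = 6480*(⅗) = 3888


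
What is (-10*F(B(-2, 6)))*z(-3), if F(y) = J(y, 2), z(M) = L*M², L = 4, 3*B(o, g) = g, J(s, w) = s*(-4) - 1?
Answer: 3240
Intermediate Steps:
J(s, w) = -1 - 4*s (J(s, w) = -4*s - 1 = -1 - 4*s)
B(o, g) = g/3
z(M) = 4*M²
F(y) = -1 - 4*y
(-10*F(B(-2, 6)))*z(-3) = (-10*(-1 - 4*6/3))*(4*(-3)²) = (-10*(-1 - 4*2))*(4*9) = -10*(-1 - 8)*36 = -10*(-9)*36 = 90*36 = 3240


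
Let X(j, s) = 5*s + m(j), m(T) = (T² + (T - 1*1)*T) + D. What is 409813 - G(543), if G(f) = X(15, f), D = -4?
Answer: 406667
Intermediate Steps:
m(T) = -4 + T² + T*(-1 + T) (m(T) = (T² + (T - 1*1)*T) - 4 = (T² + (T - 1)*T) - 4 = (T² + (-1 + T)*T) - 4 = (T² + T*(-1 + T)) - 4 = -4 + T² + T*(-1 + T))
X(j, s) = -4 - j + 2*j² + 5*s (X(j, s) = 5*s + (-4 - j + 2*j²) = -4 - j + 2*j² + 5*s)
G(f) = 431 + 5*f (G(f) = -4 - 1*15 + 2*15² + 5*f = -4 - 15 + 2*225 + 5*f = -4 - 15 + 450 + 5*f = 431 + 5*f)
409813 - G(543) = 409813 - (431 + 5*543) = 409813 - (431 + 2715) = 409813 - 1*3146 = 409813 - 3146 = 406667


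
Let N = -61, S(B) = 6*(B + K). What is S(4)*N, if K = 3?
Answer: -2562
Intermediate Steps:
S(B) = 18 + 6*B (S(B) = 6*(B + 3) = 6*(3 + B) = 18 + 6*B)
S(4)*N = (18 + 6*4)*(-61) = (18 + 24)*(-61) = 42*(-61) = -2562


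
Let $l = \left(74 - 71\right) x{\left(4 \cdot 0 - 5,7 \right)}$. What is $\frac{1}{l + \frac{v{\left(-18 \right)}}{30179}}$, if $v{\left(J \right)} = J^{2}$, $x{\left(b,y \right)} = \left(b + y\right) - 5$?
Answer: $- \frac{30179}{271287} \approx -0.11124$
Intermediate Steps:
$x{\left(b,y \right)} = -5 + b + y$
$l = -9$ ($l = \left(74 - 71\right) \left(-5 + \left(4 \cdot 0 - 5\right) + 7\right) = 3 \left(-5 + \left(0 - 5\right) + 7\right) = 3 \left(-5 - 5 + 7\right) = 3 \left(-3\right) = -9$)
$\frac{1}{l + \frac{v{\left(-18 \right)}}{30179}} = \frac{1}{-9 + \frac{\left(-18\right)^{2}}{30179}} = \frac{1}{-9 + 324 \cdot \frac{1}{30179}} = \frac{1}{-9 + \frac{324}{30179}} = \frac{1}{- \frac{271287}{30179}} = - \frac{30179}{271287}$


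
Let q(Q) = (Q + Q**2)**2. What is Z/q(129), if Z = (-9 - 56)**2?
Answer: 1/66564 ≈ 1.5023e-5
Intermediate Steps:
Z = 4225 (Z = (-65)**2 = 4225)
Z/q(129) = 4225/((129**2*(1 + 129)**2)) = 4225/((16641*130**2)) = 4225/((16641*16900)) = 4225/281232900 = 4225*(1/281232900) = 1/66564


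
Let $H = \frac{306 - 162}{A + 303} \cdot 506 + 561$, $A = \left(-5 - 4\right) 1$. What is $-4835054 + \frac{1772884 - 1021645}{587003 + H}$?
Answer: $- \frac{139262959839409}{28802780} \approx -4.8351 \cdot 10^{6}$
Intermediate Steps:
$A = -9$ ($A = \left(-9\right) 1 = -9$)
$H = \frac{39633}{49}$ ($H = \frac{306 - 162}{-9 + 303} \cdot 506 + 561 = \frac{144}{294} \cdot 506 + 561 = 144 \cdot \frac{1}{294} \cdot 506 + 561 = \frac{24}{49} \cdot 506 + 561 = \frac{12144}{49} + 561 = \frac{39633}{49} \approx 808.84$)
$-4835054 + \frac{1772884 - 1021645}{587003 + H} = -4835054 + \frac{1772884 - 1021645}{587003 + \frac{39633}{49}} = -4835054 + \frac{751239}{\frac{28802780}{49}} = -4835054 + 751239 \cdot \frac{49}{28802780} = -4835054 + \frac{36810711}{28802780} = - \frac{139262959839409}{28802780}$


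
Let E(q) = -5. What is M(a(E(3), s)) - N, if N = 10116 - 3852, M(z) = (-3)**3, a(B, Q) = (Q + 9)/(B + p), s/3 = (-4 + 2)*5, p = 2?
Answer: -6291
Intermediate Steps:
s = -30 (s = 3*((-4 + 2)*5) = 3*(-2*5) = 3*(-10) = -30)
a(B, Q) = (9 + Q)/(2 + B) (a(B, Q) = (Q + 9)/(B + 2) = (9 + Q)/(2 + B))
M(z) = -27
N = 6264
M(a(E(3), s)) - N = -27 - 1*6264 = -27 - 6264 = -6291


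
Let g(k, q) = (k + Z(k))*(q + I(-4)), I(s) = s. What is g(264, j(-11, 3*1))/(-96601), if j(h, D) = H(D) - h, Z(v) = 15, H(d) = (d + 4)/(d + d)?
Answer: -4557/193202 ≈ -0.023587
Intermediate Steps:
H(d) = (4 + d)/(2*d) (H(d) = (4 + d)/((2*d)) = (4 + d)*(1/(2*d)) = (4 + d)/(2*d))
j(h, D) = -h + (4 + D)/(2*D) (j(h, D) = (4 + D)/(2*D) - h = -h + (4 + D)/(2*D))
g(k, q) = (-4 + q)*(15 + k) (g(k, q) = (k + 15)*(q - 4) = (15 + k)*(-4 + q) = (-4 + q)*(15 + k))
g(264, j(-11, 3*1))/(-96601) = (-60 - 4*264 + 15*(1/2 - 1*(-11) + 2/((3*1))) + 264*(1/2 - 1*(-11) + 2/((3*1))))/(-96601) = (-60 - 1056 + 15*(1/2 + 11 + 2/3) + 264*(1/2 + 11 + 2/3))*(-1/96601) = (-60 - 1056 + 15*(73/6) + 264*(73/6))*(-1/96601) = (-60 - 1056 + 365/2 + 3212)*(-1/96601) = (4557/2)*(-1/96601) = -4557/193202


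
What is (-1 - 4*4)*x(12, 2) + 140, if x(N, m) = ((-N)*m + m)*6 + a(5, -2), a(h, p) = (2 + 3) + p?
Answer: 2333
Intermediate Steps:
a(h, p) = 5 + p
x(N, m) = 3 + 6*m - 6*N*m (x(N, m) = ((-N)*m + m)*6 + (5 - 2) = (-N*m + m)*6 + 3 = (m - N*m)*6 + 3 = (6*m - 6*N*m) + 3 = 3 + 6*m - 6*N*m)
(-1 - 4*4)*x(12, 2) + 140 = (-1 - 4*4)*(3 + 6*2 - 6*12*2) + 140 = (-1 - 16)*(3 + 12 - 144) + 140 = -17*(-129) + 140 = 2193 + 140 = 2333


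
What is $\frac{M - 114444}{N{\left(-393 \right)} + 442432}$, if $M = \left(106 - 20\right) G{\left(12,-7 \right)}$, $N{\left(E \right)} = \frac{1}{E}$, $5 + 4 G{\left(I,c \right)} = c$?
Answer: $- \frac{45077886}{173875775} \approx -0.25925$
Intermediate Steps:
$G{\left(I,c \right)} = - \frac{5}{4} + \frac{c}{4}$
$M = -258$ ($M = \left(106 - 20\right) \left(- \frac{5}{4} + \frac{1}{4} \left(-7\right)\right) = 86 \left(- \frac{5}{4} - \frac{7}{4}\right) = 86 \left(-3\right) = -258$)
$\frac{M - 114444}{N{\left(-393 \right)} + 442432} = \frac{-258 - 114444}{\frac{1}{-393} + 442432} = - \frac{114702}{- \frac{1}{393} + 442432} = - \frac{114702}{\frac{173875775}{393}} = \left(-114702\right) \frac{393}{173875775} = - \frac{45077886}{173875775}$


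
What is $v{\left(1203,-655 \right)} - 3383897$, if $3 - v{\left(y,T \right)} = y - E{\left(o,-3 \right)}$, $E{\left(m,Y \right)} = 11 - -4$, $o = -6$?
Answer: $-3385082$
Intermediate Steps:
$E{\left(m,Y \right)} = 15$ ($E{\left(m,Y \right)} = 11 + 4 = 15$)
$v{\left(y,T \right)} = 18 - y$ ($v{\left(y,T \right)} = 3 - \left(y - 15\right) = 3 - \left(-15 + y\right) = 18 - y$)
$v{\left(1203,-655 \right)} - 3383897 = \left(18 - 1203\right) - 3383897 = -1185 - 3383897 = -3385082$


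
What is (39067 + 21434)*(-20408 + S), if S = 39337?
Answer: 1145223429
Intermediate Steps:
(39067 + 21434)*(-20408 + S) = (39067 + 21434)*(-20408 + 39337) = 60501*18929 = 1145223429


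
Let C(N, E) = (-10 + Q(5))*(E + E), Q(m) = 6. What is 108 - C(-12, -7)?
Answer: 52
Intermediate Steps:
C(N, E) = -8*E (C(N, E) = (-10 + 6)*(E + E) = -8*E)
108 - C(-12, -7) = 108 - (-8)*(-7) = 108 - 1*56 = 108 - 56 = 52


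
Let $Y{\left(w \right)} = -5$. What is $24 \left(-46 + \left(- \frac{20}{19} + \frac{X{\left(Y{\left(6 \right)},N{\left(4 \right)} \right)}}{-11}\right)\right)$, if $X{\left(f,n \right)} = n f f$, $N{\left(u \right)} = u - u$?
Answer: $- \frac{21456}{19} \approx -1129.3$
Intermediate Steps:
$N{\left(u \right)} = 0$
$X{\left(f,n \right)} = n f^{2}$ ($X{\left(f,n \right)} = f n f = n f^{2}$)
$24 \left(-46 + \left(- \frac{20}{19} + \frac{X{\left(Y{\left(6 \right)},N{\left(4 \right)} \right)}}{-11}\right)\right) = 24 \left(-46 - \left(\frac{20}{19} - \frac{0 \left(-5\right)^{2}}{-11}\right)\right) = 24 \left(-46 - \left(\frac{20}{19} - 0 \cdot 25 \left(- \frac{1}{11}\right)\right)\right) = 24 \left(-46 + \left(- \frac{20}{19} + 0 \left(- \frac{1}{11}\right)\right)\right) = 24 \left(-46 + \left(- \frac{20}{19} + 0\right)\right) = 24 \left(-46 - \frac{20}{19}\right) = 24 \left(- \frac{894}{19}\right) = - \frac{21456}{19}$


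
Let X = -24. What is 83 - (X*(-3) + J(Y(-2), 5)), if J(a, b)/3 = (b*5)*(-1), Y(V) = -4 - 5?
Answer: 86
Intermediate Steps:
Y(V) = -9
J(a, b) = -15*b (J(a, b) = 3*((b*5)*(-1)) = 3*((5*b)*(-1)) = 3*(-5*b) = -15*b)
83 - (X*(-3) + J(Y(-2), 5)) = 83 - (-24*(-3) - 15*5) = 83 - (72 - 75) = 83 - 1*(-3) = 83 + 3 = 86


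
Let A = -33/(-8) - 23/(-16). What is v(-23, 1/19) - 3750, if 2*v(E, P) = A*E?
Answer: -122047/32 ≈ -3814.0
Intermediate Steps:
A = 89/16 (A = -33*(-1/8) - 23*(-1/16) = 33/8 + 23/16 = 89/16 ≈ 5.5625)
v(E, P) = 89*E/32 (v(E, P) = (89*E/16)/2 = 89*E/32)
v(-23, 1/19) - 3750 = (89/32)*(-23) - 3750 = -2047/32 - 3750 = -122047/32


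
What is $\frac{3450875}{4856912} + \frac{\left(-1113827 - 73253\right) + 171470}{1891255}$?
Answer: $\frac{318751240361}{1837131820912} \approx 0.1735$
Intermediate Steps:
$\frac{3450875}{4856912} + \frac{\left(-1113827 - 73253\right) + 171470}{1891255} = 3450875 \cdot \frac{1}{4856912} + \left(-1187080 + 171470\right) \frac{1}{1891255} = \frac{3450875}{4856912} - \frac{203122}{378251} = \frac{318751240361}{1837131820912}$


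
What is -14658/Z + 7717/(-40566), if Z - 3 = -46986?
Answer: 77349539/635304126 ≈ 0.12175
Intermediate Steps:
Z = -46983 (Z = 3 - 46986 = -46983)
-14658/Z + 7717/(-40566) = -14658/(-46983) + 7717/(-40566) = -14658*(-1/46983) + 7717*(-1/40566) = 4886/15661 - 7717/40566 = 77349539/635304126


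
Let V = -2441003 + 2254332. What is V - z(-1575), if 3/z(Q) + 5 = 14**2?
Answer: -35654164/191 ≈ -1.8667e+5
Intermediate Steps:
V = -186671
z(Q) = 3/191 (z(Q) = 3/(-5 + 14**2) = 3/(-5 + 196) = 3/191)
V - z(-1575) = -186671 - 1*3/191 = -186671 - 3/191 = -35654164/191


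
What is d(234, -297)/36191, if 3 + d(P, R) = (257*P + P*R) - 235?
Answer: -9598/36191 ≈ -0.26520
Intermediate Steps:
d(P, R) = -238 + 257*P + P*R (d(P, R) = -3 + ((257*P + P*R) - 235) = -3 + (-235 + 257*P + P*R) = -238 + 257*P + P*R)
d(234, -297)/36191 = (-238 + 257*234 + 234*(-297))/36191 = (-238 + 60138 - 69498)*(1/36191) = -9598*1/36191 = -9598/36191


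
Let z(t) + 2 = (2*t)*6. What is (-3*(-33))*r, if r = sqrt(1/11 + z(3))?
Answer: 45*sqrt(165) ≈ 578.04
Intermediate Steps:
z(t) = -2 + 12*t (z(t) = -2 + (2*t)*6 = -2 + 12*t)
r = 5*sqrt(165)/11 (r = sqrt(1/11 + (-2 + 12*3)) = sqrt(1/11 + (-2 + 36)) = sqrt(1/11 + 34) = sqrt(375/11) = 5*sqrt(165)/11 ≈ 5.8387)
(-3*(-33))*r = (-3*(-33))*(5*sqrt(165)/11) = 99*(5*sqrt(165)/11) = 45*sqrt(165)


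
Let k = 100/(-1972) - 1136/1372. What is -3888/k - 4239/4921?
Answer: 1078238534553/243732209 ≈ 4423.9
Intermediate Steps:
k = -148587/169099 (k = 100*(-1/1972) - 1136*1/1372 = -25/493 - 284/343 = -148587/169099 ≈ -0.87870)
-3888/k - 4239/4921 = -3888/(-148587/169099) - 4239/4921 = -3888*(-169099/148587) - 4239*1/4921 = 219152304/49529 - 4239/4921 = 1078238534553/243732209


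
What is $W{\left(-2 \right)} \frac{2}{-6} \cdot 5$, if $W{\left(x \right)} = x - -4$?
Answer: $- \frac{10}{3} \approx -3.3333$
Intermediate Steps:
$W{\left(x \right)} = 4 + x$ ($W{\left(x \right)} = x + 4 = 4 + x$)
$W{\left(-2 \right)} \frac{2}{-6} \cdot 5 = \left(4 - 2\right) \frac{2}{-6} \cdot 5 = 2 \cdot 2 \left(- \frac{1}{6}\right) 5 = 2 \left(- \frac{1}{3}\right) 5 = \left(- \frac{2}{3}\right) 5 = - \frac{10}{3}$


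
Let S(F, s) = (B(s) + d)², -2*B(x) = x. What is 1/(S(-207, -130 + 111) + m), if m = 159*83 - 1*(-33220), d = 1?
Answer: 4/186109 ≈ 2.1493e-5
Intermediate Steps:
B(x) = -x/2
m = 46417 (m = 13197 + 33220 = 46417)
S(F, s) = (1 - s/2)² (S(F, s) = (-s/2 + 1)² = (1 - s/2)²)
1/(S(-207, -130 + 111) + m) = 1/((-2 + (-130 + 111))²/4 + 46417) = 1/((-2 - 19)²/4 + 46417) = 1/((¼)*(-21)² + 46417) = 1/((¼)*441 + 46417) = 1/(441/4 + 46417) = 1/(186109/4) = 4/186109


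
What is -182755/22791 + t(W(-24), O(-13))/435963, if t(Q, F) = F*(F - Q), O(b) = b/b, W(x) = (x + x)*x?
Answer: -8855627834/1104003637 ≈ -8.0214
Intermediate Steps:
W(x) = 2*x² (W(x) = (2*x)*x = 2*x²)
O(b) = 1
-182755/22791 + t(W(-24), O(-13))/435963 = -182755/22791 + (1*(1 - 2*(-24)²))/435963 = -182755*1/22791 + (1*(1 - 2*576))*(1/435963) = -182755/22791 + (1*(1 - 1*1152))*(1/435963) = -182755/22791 + (1*(1 - 1152))*(1/435963) = -182755/22791 + (1*(-1151))*(1/435963) = -182755/22791 - 1151*1/435963 = -182755/22791 - 1151/435963 = -8855627834/1104003637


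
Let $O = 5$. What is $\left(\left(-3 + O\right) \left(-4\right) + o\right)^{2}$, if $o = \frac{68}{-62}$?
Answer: $\frac{79524}{961} \approx 82.751$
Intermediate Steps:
$o = - \frac{34}{31}$ ($o = 68 \left(- \frac{1}{62}\right) = - \frac{34}{31} \approx -1.0968$)
$\left(\left(-3 + O\right) \left(-4\right) + o\right)^{2} = \left(\left(-3 + 5\right) \left(-4\right) - \frac{34}{31}\right)^{2} = \left(2 \left(-4\right) - \frac{34}{31}\right)^{2} = \left(-8 - \frac{34}{31}\right)^{2} = \left(- \frac{282}{31}\right)^{2} = \frac{79524}{961}$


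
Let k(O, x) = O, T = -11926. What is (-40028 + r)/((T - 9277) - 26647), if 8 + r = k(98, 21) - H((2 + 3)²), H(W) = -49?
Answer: 39889/47850 ≈ 0.83363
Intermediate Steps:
r = 139 (r = -8 + (98 - 1*(-49)) = -8 + (98 + 49) = -8 + 147 = 139)
(-40028 + r)/((T - 9277) - 26647) = (-40028 + 139)/((-11926 - 9277) - 26647) = -39889/(-21203 - 26647) = -39889/(-47850) = -39889*(-1/47850) = 39889/47850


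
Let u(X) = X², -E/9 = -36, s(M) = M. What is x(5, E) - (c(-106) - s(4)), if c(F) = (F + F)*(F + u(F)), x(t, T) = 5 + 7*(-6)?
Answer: 2359527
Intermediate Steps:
E = 324 (E = -9*(-36) = 324)
x(t, T) = -37 (x(t, T) = 5 - 42 = -37)
c(F) = 2*F*(F + F²) (c(F) = (F + F)*(F + F²) = (2*F)*(F + F²) = 2*F*(F + F²))
x(5, E) - (c(-106) - s(4)) = -37 - (2*(-106)²*(1 - 106) - 1*4) = -37 - (2*11236*(-105) - 4) = -37 - (-2359560 - 4) = -37 - 1*(-2359564) = -37 + 2359564 = 2359527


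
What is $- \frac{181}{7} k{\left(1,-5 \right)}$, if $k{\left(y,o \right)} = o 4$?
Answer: $\frac{3620}{7} \approx 517.14$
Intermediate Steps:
$k{\left(y,o \right)} = 4 o$
$- \frac{181}{7} k{\left(1,-5 \right)} = - \frac{181}{7} \cdot 4 \left(-5\right) = \left(-181\right) \frac{1}{7} \left(-20\right) = \left(- \frac{181}{7}\right) \left(-20\right) = \frac{3620}{7}$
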